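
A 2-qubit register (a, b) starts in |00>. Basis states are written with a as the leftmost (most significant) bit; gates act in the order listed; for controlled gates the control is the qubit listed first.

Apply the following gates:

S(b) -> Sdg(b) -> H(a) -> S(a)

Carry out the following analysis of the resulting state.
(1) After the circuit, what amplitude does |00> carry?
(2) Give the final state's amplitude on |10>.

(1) The amplitude on |00> is sqrt(2)/2.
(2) The amplitude on |10> is sqrt(2)*I/2.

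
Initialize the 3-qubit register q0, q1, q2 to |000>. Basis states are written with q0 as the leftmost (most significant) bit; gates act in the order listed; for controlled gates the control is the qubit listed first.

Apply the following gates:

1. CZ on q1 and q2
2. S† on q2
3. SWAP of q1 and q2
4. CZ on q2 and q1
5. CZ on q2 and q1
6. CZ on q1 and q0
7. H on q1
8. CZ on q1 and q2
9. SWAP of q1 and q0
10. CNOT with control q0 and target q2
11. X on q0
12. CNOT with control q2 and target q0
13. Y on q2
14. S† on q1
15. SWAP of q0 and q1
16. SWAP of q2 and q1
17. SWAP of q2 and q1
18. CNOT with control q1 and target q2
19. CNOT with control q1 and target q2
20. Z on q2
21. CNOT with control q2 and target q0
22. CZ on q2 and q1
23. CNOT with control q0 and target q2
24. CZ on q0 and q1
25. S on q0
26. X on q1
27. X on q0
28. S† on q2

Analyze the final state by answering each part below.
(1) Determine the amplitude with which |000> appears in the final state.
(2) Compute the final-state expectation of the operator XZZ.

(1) |000> carries amplitude sqrt(2)/2 in the final state. Key observation: steps 18-19 multiply out to the identity, so the circuit reduces to the remaining gates.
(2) The observable XZZ averages to 0.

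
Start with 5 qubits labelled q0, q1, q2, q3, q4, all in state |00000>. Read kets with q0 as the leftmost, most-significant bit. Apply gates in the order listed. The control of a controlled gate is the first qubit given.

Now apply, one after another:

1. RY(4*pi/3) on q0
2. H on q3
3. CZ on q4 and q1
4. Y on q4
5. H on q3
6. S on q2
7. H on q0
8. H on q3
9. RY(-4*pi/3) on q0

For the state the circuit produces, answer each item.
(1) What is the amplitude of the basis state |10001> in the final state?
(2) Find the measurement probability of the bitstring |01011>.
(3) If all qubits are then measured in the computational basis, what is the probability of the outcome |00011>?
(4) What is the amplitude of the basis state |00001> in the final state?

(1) The amplitude on |10001> is I*(-1 + sqrt(3))/4.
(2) A full measurement returns |01011> with probability 0.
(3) A full measurement returns |00011> with probability sqrt(3)/8 + 1/4.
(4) The final state's coefficient on |00001> equals I*(-sqrt(3) - 1)/4.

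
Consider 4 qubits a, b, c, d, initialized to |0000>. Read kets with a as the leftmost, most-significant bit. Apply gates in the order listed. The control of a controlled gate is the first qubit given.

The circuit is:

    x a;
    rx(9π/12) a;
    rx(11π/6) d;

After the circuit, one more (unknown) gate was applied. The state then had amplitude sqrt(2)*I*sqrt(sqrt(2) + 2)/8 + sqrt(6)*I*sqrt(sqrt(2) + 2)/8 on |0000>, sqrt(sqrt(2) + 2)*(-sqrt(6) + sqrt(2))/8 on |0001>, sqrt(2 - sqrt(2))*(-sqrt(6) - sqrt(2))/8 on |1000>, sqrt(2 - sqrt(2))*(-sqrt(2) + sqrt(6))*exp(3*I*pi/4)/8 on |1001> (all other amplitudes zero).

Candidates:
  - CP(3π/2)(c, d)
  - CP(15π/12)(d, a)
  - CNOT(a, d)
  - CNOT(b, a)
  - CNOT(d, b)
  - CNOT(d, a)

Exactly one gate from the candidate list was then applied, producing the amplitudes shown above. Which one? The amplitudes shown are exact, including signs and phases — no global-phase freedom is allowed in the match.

The applied gate was CP(15π/12)(d, a).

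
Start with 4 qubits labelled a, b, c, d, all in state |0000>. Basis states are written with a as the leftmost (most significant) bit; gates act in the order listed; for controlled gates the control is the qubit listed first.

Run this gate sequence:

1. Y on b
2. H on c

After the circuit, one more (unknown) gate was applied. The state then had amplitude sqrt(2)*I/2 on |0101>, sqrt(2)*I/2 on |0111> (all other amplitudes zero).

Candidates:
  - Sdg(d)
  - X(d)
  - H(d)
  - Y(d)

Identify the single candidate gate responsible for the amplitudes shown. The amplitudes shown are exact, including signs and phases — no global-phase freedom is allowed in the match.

The unique candidate consistent with the amplitudes is X(d).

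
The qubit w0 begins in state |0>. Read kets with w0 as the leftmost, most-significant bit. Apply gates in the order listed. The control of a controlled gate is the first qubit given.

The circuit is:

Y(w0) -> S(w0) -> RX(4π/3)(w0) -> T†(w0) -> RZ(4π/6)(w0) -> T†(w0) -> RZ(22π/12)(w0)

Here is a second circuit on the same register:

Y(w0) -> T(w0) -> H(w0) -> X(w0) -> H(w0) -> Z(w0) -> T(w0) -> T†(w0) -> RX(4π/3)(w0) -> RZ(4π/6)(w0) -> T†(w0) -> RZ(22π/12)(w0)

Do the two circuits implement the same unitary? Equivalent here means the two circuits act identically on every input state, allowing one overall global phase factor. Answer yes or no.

No — the two circuits implement different unitaries, even allowing a global phase.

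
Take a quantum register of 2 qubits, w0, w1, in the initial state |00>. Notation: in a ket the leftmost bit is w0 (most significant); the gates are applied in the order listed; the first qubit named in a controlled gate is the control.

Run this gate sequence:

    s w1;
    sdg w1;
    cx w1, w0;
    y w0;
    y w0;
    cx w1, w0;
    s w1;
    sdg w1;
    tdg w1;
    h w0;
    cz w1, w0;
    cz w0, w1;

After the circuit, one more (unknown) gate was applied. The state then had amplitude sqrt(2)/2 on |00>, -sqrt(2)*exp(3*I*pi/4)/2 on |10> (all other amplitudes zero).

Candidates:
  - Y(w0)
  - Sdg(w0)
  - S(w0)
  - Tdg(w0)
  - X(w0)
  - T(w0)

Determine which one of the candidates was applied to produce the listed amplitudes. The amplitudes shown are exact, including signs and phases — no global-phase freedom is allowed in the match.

The applied gate was Tdg(w0). Key observation: steps 1-8 multiply out to the identity, so the circuit reduces to the remaining gates.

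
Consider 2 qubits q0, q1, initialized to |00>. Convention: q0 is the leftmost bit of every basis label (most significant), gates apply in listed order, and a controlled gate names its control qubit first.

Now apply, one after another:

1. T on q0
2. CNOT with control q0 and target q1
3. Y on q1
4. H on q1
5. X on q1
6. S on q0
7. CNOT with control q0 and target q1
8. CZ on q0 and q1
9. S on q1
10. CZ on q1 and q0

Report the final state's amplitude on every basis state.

The final amplitudes are -sqrt(2)*I/2 on |00>, -sqrt(2)/2 on |01>, 0 on |10>, 0 on |11>.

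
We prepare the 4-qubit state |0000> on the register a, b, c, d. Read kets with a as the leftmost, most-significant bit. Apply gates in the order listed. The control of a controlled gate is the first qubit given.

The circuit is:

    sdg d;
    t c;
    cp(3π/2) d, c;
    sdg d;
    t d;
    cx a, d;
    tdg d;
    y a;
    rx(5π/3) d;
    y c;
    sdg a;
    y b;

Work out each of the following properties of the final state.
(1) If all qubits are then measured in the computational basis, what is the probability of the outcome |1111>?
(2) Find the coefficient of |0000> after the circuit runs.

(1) A full measurement returns |1111> with probability 1/4.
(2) The final state's coefficient on |0000> equals 0.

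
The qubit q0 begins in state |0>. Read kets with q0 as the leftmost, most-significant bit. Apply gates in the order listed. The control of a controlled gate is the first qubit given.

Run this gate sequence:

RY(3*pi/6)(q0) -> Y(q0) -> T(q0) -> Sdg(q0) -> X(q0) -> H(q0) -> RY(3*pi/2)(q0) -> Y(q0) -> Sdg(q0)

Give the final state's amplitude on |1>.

The amplitude on |1> is -sqrt(2)*exp(I*pi/4)/2.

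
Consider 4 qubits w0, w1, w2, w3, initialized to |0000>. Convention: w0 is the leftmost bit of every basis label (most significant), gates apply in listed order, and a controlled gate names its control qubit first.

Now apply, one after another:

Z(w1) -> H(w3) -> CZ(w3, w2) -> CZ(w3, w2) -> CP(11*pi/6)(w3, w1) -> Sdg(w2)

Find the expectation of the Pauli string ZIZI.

The expectation value of ZIZI is 1. Key observation: gates 3-4 undo each other exactly, leaving only the rest of the circuit to track.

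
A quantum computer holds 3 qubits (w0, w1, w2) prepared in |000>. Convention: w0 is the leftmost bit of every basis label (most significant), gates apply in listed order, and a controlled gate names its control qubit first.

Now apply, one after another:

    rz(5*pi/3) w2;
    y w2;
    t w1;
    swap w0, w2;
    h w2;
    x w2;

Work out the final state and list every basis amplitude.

The final amplitudes are -sqrt(2)*exp(2*I*pi/3)/2 on |100>, -sqrt(2)*exp(2*I*pi/3)/2 on |101>, and 0 on every other basis state.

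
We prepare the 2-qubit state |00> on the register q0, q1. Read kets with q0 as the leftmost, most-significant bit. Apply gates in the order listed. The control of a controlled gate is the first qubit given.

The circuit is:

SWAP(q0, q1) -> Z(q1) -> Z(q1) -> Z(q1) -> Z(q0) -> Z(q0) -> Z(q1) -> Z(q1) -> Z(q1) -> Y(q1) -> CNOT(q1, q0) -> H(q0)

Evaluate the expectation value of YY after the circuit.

The expectation value of YY is 0. Key observation: steps 2-9 multiply out to the identity, so the circuit reduces to the remaining gates.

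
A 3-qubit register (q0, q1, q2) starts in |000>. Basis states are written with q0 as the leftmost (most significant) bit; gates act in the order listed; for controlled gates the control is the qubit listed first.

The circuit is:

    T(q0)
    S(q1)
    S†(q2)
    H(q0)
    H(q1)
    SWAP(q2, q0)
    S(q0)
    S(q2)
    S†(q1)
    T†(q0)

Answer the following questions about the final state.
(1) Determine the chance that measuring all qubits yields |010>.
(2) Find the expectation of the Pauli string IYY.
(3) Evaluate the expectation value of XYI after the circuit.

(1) Outcome |010> occurs with probability 1/4.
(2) The observable IYY averages to -1.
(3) The expectation value of XYI is 0.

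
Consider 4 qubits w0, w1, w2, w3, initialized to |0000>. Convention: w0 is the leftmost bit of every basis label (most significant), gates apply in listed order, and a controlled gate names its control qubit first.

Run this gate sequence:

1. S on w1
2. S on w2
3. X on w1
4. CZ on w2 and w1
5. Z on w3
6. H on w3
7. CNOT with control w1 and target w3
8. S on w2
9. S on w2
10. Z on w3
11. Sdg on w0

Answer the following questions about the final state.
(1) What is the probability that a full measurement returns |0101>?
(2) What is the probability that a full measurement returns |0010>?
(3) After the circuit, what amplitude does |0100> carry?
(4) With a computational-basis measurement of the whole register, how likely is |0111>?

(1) A full measurement returns |0101> with probability 1/2.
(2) The probability of measuring |0010> is 0.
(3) The amplitude on |0100> is sqrt(2)/2.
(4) Outcome |0111> occurs with probability 0.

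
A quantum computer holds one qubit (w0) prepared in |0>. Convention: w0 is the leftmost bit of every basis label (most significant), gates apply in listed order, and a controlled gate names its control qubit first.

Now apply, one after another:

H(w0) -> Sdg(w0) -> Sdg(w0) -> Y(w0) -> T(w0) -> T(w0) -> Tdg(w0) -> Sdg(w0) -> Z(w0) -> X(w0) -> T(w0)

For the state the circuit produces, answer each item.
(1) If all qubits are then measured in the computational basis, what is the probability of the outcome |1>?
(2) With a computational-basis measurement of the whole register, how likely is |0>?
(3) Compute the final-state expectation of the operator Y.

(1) A full measurement returns |1> with probability 1/2.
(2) The probability of measuring |0> is 1/2.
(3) The observable Y averages to -1.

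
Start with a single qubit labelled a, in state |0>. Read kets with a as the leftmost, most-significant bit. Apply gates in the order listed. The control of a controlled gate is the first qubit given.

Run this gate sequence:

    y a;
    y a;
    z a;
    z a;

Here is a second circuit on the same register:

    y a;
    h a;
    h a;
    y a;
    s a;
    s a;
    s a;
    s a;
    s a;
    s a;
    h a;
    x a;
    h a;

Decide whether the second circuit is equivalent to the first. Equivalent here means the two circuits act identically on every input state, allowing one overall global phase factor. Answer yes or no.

Yes, they are equivalent — the unitaries differ by at most a global phase.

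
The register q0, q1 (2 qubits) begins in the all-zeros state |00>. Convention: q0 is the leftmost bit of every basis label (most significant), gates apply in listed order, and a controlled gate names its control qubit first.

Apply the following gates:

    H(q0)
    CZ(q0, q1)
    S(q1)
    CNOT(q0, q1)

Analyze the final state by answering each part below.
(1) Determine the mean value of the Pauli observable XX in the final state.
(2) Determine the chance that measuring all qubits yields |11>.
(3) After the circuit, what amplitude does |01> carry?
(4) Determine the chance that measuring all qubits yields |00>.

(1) In the final state, XX has expectation 1.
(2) Outcome |11> occurs with probability 1/2.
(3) |01> carries amplitude 0 in the final state.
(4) A full measurement returns |00> with probability 1/2.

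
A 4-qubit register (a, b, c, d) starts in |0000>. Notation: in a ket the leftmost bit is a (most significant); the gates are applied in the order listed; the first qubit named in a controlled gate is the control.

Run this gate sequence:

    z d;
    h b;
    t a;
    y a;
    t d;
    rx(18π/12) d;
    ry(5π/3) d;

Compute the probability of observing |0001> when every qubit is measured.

The probability of measuring |0001> is 0.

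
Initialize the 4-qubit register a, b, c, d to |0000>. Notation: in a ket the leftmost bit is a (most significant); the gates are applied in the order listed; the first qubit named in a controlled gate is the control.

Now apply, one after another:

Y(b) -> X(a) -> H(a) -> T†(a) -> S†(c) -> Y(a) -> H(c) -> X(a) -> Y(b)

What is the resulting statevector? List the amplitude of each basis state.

The final amplitudes are I/2 on |0000>, I/2 on |0010>, exp(I*pi/4)/2 on |1000>, exp(I*pi/4)/2 on |1010>, and 0 on every other basis state.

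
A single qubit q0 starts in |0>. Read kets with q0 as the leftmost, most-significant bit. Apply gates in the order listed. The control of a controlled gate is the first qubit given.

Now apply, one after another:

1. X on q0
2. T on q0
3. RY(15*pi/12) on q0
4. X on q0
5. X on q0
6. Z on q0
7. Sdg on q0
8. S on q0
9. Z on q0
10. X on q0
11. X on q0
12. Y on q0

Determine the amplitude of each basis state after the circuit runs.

The final amplitudes are sqrt(2 - sqrt(2))*exp(3*I*pi/4)/2 on |0>, -sqrt(sqrt(2) + 2)*exp(3*I*pi/4)/2 on |1>. Key observation: gates 4-11 undo each other exactly, leaving only the rest of the circuit to track.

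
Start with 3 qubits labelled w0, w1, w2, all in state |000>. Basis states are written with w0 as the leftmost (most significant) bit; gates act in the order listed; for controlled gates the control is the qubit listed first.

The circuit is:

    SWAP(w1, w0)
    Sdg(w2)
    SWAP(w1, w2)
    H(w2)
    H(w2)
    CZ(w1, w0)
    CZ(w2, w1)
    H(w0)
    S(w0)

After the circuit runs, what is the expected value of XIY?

The observable XIY averages to 0.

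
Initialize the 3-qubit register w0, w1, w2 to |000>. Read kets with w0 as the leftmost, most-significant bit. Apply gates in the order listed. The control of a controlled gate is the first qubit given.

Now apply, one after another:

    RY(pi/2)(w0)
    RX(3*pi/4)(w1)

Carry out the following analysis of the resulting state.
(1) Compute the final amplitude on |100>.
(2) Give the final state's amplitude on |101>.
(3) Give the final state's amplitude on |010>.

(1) |100> carries amplitude sqrt(4 - 2*sqrt(2))/4 in the final state.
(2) The amplitude on |101> is 0.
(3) The amplitude on |010> is -I*sqrt(2*sqrt(2) + 4)/4.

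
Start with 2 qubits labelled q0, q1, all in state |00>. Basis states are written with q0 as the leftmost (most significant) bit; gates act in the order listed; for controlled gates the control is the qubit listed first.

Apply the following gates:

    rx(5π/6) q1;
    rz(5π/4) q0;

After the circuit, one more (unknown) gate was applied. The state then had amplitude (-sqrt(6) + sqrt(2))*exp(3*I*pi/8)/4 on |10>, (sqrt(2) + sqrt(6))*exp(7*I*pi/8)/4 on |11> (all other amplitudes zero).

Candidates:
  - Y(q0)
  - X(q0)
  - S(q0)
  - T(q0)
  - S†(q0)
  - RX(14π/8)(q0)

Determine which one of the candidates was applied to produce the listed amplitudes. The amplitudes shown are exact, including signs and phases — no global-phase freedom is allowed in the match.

The unique candidate consistent with the amplitudes is X(q0).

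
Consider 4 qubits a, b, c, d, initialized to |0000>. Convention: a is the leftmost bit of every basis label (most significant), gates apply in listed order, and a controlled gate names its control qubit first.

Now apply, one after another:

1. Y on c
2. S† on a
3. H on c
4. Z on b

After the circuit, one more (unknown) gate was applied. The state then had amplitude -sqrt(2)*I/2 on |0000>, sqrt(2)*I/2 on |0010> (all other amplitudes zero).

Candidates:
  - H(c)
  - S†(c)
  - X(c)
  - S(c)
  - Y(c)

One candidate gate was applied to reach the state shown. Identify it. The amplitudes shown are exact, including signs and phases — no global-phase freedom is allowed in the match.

The applied gate was X(c).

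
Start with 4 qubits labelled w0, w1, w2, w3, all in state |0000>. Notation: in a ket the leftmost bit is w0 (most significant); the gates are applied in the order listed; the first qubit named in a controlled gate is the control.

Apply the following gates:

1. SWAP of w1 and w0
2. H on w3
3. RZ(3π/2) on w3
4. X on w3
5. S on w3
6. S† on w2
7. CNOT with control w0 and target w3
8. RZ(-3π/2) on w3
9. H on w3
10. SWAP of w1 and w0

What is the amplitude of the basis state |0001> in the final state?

The amplitude on |0001> is 1/2 - I/2.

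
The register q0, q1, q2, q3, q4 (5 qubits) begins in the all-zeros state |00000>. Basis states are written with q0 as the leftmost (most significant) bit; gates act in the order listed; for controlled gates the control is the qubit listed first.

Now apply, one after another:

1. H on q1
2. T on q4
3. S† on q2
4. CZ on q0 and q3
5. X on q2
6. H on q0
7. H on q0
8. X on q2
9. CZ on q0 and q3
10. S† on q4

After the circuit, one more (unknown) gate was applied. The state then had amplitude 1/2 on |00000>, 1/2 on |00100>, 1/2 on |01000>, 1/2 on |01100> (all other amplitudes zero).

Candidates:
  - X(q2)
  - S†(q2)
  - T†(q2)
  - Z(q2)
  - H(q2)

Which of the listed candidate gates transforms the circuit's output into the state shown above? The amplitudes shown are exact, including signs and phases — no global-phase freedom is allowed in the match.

The applied gate was H(q2). Key observation: gates 4-9 undo each other exactly, leaving only the rest of the circuit to track.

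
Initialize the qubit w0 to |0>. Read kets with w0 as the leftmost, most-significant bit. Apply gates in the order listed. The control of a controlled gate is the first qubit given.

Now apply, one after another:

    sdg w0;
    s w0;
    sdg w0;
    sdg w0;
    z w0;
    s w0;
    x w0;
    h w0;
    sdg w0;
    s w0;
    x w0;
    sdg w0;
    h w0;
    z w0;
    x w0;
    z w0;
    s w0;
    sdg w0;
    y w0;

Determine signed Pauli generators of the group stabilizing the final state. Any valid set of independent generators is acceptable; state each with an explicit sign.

The stabilizer group can be generated by +Y, among other valid generating sets.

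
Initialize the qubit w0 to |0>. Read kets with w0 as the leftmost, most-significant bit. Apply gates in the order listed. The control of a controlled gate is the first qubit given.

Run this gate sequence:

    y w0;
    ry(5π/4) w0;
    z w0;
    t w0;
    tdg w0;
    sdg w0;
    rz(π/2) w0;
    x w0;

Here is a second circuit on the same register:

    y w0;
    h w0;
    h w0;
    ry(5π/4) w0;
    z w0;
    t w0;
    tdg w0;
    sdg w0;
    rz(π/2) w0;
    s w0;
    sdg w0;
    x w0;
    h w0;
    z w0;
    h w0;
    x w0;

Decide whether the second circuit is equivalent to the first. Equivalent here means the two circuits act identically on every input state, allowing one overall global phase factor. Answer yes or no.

Yes — the two circuits implement the same unitary up to a global phase.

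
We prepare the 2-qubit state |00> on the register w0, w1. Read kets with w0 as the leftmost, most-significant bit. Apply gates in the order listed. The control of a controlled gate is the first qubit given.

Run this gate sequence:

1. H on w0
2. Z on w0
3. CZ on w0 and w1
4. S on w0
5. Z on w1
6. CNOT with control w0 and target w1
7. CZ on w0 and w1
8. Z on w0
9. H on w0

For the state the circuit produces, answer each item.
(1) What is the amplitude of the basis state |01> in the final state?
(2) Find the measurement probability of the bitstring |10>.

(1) |01> carries amplitude -I/2 in the final state.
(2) The probability of measuring |10> is 1/4.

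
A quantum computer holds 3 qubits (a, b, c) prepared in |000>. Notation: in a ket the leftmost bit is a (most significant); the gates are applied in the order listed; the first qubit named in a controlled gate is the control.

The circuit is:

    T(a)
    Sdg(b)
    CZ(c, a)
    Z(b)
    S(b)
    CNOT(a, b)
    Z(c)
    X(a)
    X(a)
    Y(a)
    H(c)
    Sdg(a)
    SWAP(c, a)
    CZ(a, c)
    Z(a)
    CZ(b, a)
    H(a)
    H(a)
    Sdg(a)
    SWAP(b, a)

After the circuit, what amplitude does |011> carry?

The final state's coefficient on |011> equals -sqrt(2)*I/2.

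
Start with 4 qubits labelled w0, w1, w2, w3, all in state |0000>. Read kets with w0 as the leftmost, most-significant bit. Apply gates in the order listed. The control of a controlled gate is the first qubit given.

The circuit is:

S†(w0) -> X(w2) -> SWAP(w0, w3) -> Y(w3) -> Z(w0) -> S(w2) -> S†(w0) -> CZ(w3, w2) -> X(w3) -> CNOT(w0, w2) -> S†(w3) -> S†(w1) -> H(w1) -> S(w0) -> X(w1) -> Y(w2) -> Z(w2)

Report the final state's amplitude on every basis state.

After the circuit, the state carries amplitude -sqrt(2)*I/2 on |0000>, -sqrt(2)*I/2 on |0100>, and 0 on every other basis state.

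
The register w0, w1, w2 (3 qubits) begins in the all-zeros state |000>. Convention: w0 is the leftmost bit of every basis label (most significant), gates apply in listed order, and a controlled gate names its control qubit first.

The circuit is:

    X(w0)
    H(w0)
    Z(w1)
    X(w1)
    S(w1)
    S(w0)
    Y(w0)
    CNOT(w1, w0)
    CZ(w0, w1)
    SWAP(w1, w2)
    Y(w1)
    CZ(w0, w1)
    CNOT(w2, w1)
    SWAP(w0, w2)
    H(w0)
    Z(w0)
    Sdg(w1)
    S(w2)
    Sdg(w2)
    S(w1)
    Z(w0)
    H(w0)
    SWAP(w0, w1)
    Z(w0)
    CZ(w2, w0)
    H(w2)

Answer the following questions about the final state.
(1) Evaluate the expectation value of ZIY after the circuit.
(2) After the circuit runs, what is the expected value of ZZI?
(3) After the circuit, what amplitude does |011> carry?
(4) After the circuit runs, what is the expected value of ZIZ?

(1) The observable ZIY averages to -1. Key observation: gates 15-22 undo each other exactly, leaving only the rest of the circuit to track.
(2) In the final state, ZZI has expectation -1.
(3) |011> carries amplitude -1/2 - I/2 in the final state.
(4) In the final state, ZIZ has expectation 0.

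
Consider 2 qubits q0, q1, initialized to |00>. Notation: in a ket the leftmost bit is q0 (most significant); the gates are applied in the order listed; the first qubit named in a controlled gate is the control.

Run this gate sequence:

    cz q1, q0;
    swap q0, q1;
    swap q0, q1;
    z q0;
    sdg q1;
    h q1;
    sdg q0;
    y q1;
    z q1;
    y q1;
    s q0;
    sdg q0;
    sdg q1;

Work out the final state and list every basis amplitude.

The resulting statevector has amplitude -sqrt(2)/2 on |00>, -sqrt(2)*I/2 on |01>, 0 on |10>, 0 on |11>. Key observation: gates 2-3 undo each other exactly, leaving only the rest of the circuit to track.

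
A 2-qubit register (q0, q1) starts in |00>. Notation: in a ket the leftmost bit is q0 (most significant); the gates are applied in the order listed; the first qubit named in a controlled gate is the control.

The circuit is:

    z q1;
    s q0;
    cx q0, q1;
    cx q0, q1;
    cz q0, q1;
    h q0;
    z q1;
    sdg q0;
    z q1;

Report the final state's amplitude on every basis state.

The resulting statevector has amplitude sqrt(2)/2 on |00>, 0 on |01>, -sqrt(2)*I/2 on |10>, 0 on |11>.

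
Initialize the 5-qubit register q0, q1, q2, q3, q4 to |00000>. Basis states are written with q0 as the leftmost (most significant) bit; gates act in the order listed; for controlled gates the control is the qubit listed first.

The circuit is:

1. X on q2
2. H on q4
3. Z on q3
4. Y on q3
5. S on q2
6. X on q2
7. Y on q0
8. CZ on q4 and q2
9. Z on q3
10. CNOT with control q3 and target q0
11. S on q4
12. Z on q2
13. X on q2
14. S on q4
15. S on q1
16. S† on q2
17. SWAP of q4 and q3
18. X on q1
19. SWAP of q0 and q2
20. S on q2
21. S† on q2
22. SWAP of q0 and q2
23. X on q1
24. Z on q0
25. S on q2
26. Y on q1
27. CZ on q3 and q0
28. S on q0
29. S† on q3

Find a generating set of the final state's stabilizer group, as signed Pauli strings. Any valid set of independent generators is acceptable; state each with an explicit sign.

One valid set of independent stabilizer generators is +IIIYI, +ZIIII, -IZIII, -IIZII, -IIIIZ (any independent generating set of the same group is equally correct). Key observation: steps 18-23 multiply out to the identity, so the circuit reduces to the remaining gates.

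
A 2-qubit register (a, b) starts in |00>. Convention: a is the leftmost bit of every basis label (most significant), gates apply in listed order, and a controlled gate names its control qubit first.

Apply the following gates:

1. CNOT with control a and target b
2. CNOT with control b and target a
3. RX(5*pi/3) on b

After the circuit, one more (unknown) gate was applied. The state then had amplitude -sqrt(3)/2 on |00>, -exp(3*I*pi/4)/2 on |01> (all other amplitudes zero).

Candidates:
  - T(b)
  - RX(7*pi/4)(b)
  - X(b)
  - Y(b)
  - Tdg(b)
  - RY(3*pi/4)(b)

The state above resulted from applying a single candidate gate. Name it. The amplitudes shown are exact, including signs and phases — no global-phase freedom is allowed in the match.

It was T(b) that produced the state shown.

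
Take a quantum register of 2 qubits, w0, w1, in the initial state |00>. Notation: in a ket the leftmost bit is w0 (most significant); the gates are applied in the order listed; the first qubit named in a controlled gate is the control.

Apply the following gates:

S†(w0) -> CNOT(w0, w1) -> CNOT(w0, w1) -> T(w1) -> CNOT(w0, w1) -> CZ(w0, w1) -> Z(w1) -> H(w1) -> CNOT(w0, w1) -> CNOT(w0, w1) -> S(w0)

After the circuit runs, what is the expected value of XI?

The expectation value of XI is 0.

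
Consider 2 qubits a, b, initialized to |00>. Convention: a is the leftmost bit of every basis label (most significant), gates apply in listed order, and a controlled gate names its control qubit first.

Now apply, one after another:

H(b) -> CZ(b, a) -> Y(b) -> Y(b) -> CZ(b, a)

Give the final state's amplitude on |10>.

The amplitude on |10> is 0.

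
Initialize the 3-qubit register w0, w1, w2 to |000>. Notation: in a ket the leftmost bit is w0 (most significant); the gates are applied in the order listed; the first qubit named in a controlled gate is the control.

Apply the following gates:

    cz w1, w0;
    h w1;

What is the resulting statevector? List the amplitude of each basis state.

The resulting statevector has amplitude sqrt(2)/2 on |000>, sqrt(2)/2 on |010>, and 0 on every other basis state.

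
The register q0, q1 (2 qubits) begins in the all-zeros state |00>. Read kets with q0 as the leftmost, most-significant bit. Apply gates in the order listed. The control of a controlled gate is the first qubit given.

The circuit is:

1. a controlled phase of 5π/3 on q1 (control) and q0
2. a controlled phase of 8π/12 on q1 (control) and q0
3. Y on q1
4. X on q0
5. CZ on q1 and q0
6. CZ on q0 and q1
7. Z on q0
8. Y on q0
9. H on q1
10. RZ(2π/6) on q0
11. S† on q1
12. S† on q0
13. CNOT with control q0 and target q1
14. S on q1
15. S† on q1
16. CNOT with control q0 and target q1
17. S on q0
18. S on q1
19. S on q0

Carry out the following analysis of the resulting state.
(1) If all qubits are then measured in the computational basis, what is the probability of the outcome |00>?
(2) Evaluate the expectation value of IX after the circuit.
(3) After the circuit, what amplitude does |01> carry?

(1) The probability of measuring |00> is 1/2.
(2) In the final state, IX has expectation -1.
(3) The amplitude on |01> is -sqrt(2)*exp(5*I*pi/6)/2.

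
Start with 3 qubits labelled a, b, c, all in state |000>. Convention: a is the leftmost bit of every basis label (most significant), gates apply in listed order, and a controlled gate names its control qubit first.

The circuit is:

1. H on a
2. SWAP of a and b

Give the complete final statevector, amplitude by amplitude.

The resulting statevector has amplitude sqrt(2)/2 on |000>, sqrt(2)/2 on |010>, and 0 on every other basis state.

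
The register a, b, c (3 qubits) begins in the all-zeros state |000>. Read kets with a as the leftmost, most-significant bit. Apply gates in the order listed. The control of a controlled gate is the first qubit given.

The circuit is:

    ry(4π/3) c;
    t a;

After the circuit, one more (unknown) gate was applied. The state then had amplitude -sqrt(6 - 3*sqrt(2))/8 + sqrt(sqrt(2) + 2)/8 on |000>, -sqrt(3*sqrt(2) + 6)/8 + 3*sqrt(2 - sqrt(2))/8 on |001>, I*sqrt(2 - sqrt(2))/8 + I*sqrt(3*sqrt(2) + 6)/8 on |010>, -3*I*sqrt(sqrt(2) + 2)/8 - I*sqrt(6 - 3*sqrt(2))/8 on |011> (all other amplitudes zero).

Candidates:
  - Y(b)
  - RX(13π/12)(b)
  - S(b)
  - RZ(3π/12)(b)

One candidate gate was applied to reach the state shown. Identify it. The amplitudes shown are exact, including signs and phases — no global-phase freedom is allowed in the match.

It was RX(13π/12)(b) that produced the state shown.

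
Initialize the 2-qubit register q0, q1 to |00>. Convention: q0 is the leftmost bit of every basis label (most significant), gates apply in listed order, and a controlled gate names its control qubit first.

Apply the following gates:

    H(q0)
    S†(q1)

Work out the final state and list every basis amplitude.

The resulting statevector has amplitude sqrt(2)/2 on |00>, 0 on |01>, sqrt(2)/2 on |10>, 0 on |11>.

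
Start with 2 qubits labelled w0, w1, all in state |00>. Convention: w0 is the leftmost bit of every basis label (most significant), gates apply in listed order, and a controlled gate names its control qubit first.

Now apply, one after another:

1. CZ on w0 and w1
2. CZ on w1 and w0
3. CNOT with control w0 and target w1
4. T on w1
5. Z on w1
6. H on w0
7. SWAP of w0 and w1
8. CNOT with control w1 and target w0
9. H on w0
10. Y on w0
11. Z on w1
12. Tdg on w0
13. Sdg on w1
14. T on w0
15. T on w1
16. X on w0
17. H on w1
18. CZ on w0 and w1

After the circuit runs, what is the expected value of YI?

The observable YI averages to sqrt(2)/2.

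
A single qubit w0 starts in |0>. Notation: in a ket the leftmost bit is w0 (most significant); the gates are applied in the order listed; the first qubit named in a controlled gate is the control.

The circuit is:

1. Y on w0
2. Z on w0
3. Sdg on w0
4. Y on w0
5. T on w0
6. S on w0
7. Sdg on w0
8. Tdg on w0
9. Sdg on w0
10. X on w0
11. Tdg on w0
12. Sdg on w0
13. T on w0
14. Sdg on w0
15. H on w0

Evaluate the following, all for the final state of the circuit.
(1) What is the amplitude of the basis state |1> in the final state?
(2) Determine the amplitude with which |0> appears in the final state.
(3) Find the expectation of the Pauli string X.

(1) The amplitude on |1> is sqrt(2)*I/2. Key observation: gates 5-8 undo each other exactly, leaving only the rest of the circuit to track.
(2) |0> carries amplitude -sqrt(2)*I/2 in the final state.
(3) In the final state, X has expectation -1.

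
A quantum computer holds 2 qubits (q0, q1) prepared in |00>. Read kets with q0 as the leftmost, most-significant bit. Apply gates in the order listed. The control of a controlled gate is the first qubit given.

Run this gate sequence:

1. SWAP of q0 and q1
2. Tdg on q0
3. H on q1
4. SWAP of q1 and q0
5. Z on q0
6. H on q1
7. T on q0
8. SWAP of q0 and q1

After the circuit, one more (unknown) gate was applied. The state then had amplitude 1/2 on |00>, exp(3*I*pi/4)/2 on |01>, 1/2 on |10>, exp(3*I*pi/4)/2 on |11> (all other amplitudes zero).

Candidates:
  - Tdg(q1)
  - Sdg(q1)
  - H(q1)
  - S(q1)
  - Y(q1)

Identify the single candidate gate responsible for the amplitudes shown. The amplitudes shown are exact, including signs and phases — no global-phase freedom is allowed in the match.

It was Sdg(q1) that produced the state shown.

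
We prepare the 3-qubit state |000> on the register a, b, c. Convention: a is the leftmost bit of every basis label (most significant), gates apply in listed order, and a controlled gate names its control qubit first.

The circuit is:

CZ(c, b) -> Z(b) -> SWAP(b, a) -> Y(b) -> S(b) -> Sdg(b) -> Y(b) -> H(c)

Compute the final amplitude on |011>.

The amplitude on |011> is 0. Key observation: the block from step 4 through step 7 cancels to the identity and can be dropped.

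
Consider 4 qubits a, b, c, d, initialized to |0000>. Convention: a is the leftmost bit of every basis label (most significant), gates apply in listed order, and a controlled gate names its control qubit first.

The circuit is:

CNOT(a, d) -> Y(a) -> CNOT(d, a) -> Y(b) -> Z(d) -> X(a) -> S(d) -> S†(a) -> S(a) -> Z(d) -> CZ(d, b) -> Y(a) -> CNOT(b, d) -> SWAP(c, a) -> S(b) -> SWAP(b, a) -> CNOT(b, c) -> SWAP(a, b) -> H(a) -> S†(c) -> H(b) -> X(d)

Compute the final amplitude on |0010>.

The final state's coefficient on |0010> equals -I/2.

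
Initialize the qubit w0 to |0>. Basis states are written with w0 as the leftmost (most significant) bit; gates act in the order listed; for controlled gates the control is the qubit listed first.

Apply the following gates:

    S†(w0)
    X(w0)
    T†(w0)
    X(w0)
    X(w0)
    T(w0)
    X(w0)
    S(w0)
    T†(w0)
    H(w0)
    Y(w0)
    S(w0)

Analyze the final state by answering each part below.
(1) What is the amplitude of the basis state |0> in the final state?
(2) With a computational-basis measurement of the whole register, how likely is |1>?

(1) The final state's coefficient on |0> equals -sqrt(2)*I/2. Key observation: steps 1-8 multiply out to the identity, so the circuit reduces to the remaining gates.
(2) The probability of measuring |1> is 1/2.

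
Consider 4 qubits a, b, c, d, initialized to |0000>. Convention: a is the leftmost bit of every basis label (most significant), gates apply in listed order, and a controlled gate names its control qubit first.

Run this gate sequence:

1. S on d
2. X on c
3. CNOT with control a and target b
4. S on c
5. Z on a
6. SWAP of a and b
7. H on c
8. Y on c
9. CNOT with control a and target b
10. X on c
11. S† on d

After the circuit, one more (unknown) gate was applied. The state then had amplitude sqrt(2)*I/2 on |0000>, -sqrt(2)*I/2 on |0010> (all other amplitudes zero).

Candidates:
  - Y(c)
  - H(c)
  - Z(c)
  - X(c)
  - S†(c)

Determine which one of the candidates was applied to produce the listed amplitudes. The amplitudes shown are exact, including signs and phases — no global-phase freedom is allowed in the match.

The unique candidate consistent with the amplitudes is Y(c).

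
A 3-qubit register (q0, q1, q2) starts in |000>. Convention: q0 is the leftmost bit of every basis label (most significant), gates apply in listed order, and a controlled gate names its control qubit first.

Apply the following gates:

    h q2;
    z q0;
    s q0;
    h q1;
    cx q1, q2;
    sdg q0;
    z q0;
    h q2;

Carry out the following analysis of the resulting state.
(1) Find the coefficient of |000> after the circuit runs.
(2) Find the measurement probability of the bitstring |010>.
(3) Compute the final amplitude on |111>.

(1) The final state's coefficient on |000> equals sqrt(2)/2.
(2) A full measurement returns |010> with probability 1/2.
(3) |111> carries amplitude 0 in the final state.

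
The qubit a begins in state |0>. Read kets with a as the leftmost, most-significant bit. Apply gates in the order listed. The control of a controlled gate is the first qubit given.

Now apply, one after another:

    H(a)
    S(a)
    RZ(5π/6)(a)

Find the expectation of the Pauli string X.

The observable X averages to -1/2.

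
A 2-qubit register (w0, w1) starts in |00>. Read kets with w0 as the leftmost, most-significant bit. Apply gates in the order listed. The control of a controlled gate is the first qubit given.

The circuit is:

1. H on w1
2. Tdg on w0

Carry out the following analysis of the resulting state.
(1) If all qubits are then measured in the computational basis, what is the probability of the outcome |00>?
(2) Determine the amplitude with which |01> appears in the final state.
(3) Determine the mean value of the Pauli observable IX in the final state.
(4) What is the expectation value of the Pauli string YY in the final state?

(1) Outcome |00> occurs with probability 1/2.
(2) The final state's coefficient on |01> equals sqrt(2)/2.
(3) The expectation value of IX is 1.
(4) The observable YY averages to 0.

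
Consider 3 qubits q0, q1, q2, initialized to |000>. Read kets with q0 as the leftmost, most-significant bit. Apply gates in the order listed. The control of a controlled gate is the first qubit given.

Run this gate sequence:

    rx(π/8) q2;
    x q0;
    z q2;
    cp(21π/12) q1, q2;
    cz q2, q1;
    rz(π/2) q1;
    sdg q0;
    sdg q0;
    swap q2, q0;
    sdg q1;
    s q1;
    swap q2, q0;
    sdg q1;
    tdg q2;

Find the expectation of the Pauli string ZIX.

The observable ZIX averages to -sqrt(4 - 2*sqrt(2))/4. Key observation: steps 9-12 multiply out to the identity, so the circuit reduces to the remaining gates.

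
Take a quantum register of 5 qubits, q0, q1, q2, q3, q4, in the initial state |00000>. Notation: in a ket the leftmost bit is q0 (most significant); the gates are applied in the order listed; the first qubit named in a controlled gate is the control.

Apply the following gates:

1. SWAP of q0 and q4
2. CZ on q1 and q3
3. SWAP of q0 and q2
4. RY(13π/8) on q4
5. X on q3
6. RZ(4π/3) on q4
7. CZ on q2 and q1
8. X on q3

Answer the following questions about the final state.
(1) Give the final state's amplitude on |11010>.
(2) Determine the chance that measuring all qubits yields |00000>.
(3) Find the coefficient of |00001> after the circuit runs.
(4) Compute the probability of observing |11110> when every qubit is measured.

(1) The final state's coefficient on |11010> equals 0.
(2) Outcome |00000> occurs with probability cos(3*pi/16)**2.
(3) |00001> carries amplitude exp(2*I*pi/3)*sin(3*pi/16) in the final state.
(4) Outcome |11110> occurs with probability 0.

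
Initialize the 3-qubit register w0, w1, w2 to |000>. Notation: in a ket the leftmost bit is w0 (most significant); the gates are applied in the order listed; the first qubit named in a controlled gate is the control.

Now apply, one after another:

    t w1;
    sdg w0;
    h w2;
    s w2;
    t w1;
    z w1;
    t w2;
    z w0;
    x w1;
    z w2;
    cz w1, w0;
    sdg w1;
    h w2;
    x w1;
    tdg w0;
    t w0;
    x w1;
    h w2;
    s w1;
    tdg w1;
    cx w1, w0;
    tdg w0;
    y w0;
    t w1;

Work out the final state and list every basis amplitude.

After the circuit, the state carries amplitude -sqrt(2)*exp(I*pi/4)/2 on |010>, -sqrt(2)/2 on |011>, and 0 on every other basis state. Key observation: the block from step 12 through step 19 cancels to the identity and can be dropped.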